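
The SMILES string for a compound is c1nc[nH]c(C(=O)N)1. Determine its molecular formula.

Atom tally by fragment:
  imidazole ring core → C:3 H:4 N:2
  (− 1 ring H displaced by substituents)
  + CONH2 → C:1 H:2 O:1 N:1
Element totals:
  C: 4
  H: 5
  N: 3
  O: 1

C4H5N3O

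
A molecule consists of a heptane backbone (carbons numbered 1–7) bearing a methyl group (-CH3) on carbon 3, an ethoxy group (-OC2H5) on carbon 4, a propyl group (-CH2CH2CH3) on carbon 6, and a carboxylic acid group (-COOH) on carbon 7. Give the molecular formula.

C14H28O3

Atom tally by fragment:
  CH3 → C:1 H:3
  CH2 → C:1 H:2
  CH(CH3) → C:2 H:4
  CH(OC2H5) → C:3 H:6 O:1
  CH2 → C:1 H:2
  CH(CH2CH2CH3) → C:4 H:8
  CH2COOH → C:2 H:3 O:2
Element totals:
  C: 14
  H: 28
  O: 3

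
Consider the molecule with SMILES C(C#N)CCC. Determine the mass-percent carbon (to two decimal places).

Atom tally by fragment:
  NCCH2 → C:2 H:2 N:1
  CH2 → C:1 H:2
  CH2 → C:1 H:2
  CH3 → C:1 H:3
Element totals:
  C: 5
  H: 9
  N: 1
Molecular formula: C5H9N.
Molar mass = 83.134 g/mol.
Mass from C: 5 × 12.011 = 60.055 g/mol.
%C = 60.055 / 83.134 × 100 = 72.24%.

72.24%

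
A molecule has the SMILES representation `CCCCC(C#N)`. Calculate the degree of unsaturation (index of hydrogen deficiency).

Atom tally by fragment:
  CH3 → C:1 H:3
  CH2 → C:1 H:2
  CH2 → C:1 H:2
  CH2 → C:1 H:2
  CH2CN → C:2 H:2 N:1
Element totals:
  C: 6
  H: 11
  N: 1
Molecular formula: C6H11N.
DoU = (2C + 2 + N − H − X) / 2 = (2·6 + 2 + 1 − 11 − 0) / 2 = 2.

2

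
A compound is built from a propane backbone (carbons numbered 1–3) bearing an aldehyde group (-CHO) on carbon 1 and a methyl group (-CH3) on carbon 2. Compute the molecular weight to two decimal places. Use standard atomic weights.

Atom tally by fragment:
  OHCCH2 → C:2 H:3 O:1
  CH(CH3) → C:2 H:4
  CH3 → C:1 H:3
Element totals:
  C: 5
  H: 10
  O: 1
Molecular formula: C5H10O.
  M = 5(12.011) + 10(1.008) + 15.999
    = 60.055 + 10.080 + 15.999 = 86.134

86.13 g/mol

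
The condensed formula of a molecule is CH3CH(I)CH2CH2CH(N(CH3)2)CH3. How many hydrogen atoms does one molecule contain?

Atom tally by fragment:
  CH3 → C:1 H:3
  CH(I) → C:1 H:1 I:1
  CH2 → C:1 H:2
  CH2 → C:1 H:2
  CH(N(CH3)2) → C:3 H:7 N:1
  CH3 → C:1 H:3
Element totals:
  C: 8
  H: 18
  I: 1
  N: 1

18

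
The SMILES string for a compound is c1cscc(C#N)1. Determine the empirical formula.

C5H3NS

Atom tally by fragment:
  thiophene ring core → C:4 H:4 S:1
  (− 1 ring H displaced by substituents)
  + CN → C:1 N:1
Element totals:
  C: 5
  H: 3
  N: 1
  S: 1
Molecular formula: C5H3NS.
gcd of subscripts (5, 3, 1, 1) = 1, so the empirical formula equals the molecular formula.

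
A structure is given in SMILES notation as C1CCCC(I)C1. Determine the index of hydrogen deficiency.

1

Atom tally by fragment:
  cyclohexane ring core → C:6 H:12
  (− 1 ring H displaced by substituents)
  + I → I:1
Element totals:
  C: 6
  H: 11
  I: 1
Molecular formula: C6H11I.
DoU = (2C + 2 + N − H − X) / 2 = (2·6 + 2 + 0 − 11 − 1) / 2 = 1.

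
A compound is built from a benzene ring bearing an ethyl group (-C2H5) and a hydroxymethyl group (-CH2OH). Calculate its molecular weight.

Atom tally by fragment:
  benzene ring core → C:6 H:6
  (− 2 ring H displaced by substituents)
  + C2H5 → C:2 H:5
  + CH2OH → C:1 H:3 O:1
Element totals:
  C: 9
  H: 12
  O: 1
Molecular formula: C9H12O.
  M = 9(12.011) + 12(1.008) + 15.999
    = 108.099 + 12.096 + 15.999 = 136.194

136.19 g/mol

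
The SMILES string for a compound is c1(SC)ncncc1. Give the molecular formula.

Atom tally by fragment:
  pyrimidine ring core → C:4 H:4 N:2
  (− 1 ring H displaced by substituents)
  + SCH3 → C:1 H:3 S:1
Element totals:
  C: 5
  H: 6
  N: 2
  S: 1

C5H6N2S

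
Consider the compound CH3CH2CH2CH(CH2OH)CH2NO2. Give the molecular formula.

Atom tally by fragment:
  CH3 → C:1 H:3
  CH2 → C:1 H:2
  CH2 → C:1 H:2
  CH(CH2OH) → C:2 H:4 O:1
  CH2NO2 → C:1 H:2 N:1 O:2
Element totals:
  C: 6
  H: 13
  N: 1
  O: 3

C6H13NO3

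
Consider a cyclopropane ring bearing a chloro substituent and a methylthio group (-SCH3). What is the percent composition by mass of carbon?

39.18%

Atom tally by fragment:
  cyclopropane ring core → C:3 H:6
  (− 2 ring H displaced by substituents)
  + Cl → Cl:1
  + SCH3 → C:1 H:3 S:1
Element totals:
  C: 4
  H: 7
  Cl: 1
  S: 1
Molecular formula: C4H7ClS.
Molar mass = 122.610 g/mol.
Mass from C: 4 × 12.011 = 48.044 g/mol.
%C = 48.044 / 122.610 × 100 = 39.18%.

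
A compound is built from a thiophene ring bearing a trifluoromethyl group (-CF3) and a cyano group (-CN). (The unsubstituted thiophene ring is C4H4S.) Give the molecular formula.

Atom tally by fragment:
  thiophene ring core → C:4 H:4 S:1
  (− 2 ring H displaced by substituents)
  + CF3 → C:1 F:3
  + CN → C:1 N:1
Element totals:
  C: 6
  H: 2
  F: 3
  N: 1
  S: 1

C6H2F3NS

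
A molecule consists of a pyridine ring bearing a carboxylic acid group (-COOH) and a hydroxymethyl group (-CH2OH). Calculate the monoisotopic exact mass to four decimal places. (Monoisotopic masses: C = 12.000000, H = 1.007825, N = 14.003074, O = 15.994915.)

153.0426

Atom tally by fragment:
  pyridine ring core → C:5 H:5 N:1
  (− 2 ring H displaced by substituents)
  + COOH → C:1 H:1 O:2
  + CH2OH → C:1 H:3 O:1
Element totals:
  C: 7
  H: 7
  N: 1
  O: 3
Molecular formula: C7H7NO3.
  M = 7(12.0) + 7(1.007825) + 14.003074 + 3(15.994915)
    = 84.000000 + 7.054775 + 14.003074 + 47.984745 = 153.042594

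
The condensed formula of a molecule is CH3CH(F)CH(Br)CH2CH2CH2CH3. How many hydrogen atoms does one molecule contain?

Element totals:
  C: 7
  H: 14
  Br: 1
  F: 1

14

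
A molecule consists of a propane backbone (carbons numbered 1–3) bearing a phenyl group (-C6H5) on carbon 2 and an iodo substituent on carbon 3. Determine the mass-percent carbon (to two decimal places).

Atom tally by fragment:
  CH3 → C:1 H:3
  CH(C6H5) → C:7 H:6
  CH2I → C:1 H:2 I:1
Element totals:
  C: 9
  H: 11
  I: 1
Molecular formula: C9H11I.
Molar mass = 246.091 g/mol.
Mass from C: 9 × 12.011 = 108.099 g/mol.
%C = 108.099 / 246.091 × 100 = 43.93%.

43.93%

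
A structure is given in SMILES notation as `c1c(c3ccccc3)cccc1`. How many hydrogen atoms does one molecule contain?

10

Atom tally by fragment:
  benzene ring core → C:6 H:6
  (− 1 ring H displaced by substituents)
  + C6H5 → C:6 H:5
Element totals:
  C: 12
  H: 10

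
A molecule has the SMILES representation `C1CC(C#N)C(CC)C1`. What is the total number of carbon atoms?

Atom tally by fragment:
  cyclopentane ring core → C:5 H:10
  (− 2 ring H displaced by substituents)
  + CN → C:1 N:1
  + C2H5 → C:2 H:5
Element totals:
  C: 8
  H: 13
  N: 1

8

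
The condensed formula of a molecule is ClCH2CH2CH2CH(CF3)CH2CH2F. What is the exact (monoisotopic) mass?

206.0485

Element totals:
  C: 7
  H: 11
  Cl: 1
  F: 4
Molecular formula: C7H11ClF4.
  M = 7(12.0) + 11(1.007825) + 34.968853 + 4(18.998403)
    = 84.000000 + 11.086075 + 34.968853 + 75.993612 = 206.048540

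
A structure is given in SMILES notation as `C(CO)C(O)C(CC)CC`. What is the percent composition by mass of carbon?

Atom tally by fragment:
  HOCH2CH2 → C:2 H:5 O:1
  CH(OH) → C:1 H:2 O:1
  CH(C2H5) → C:3 H:6
  CH2 → C:1 H:2
  CH3 → C:1 H:3
Element totals:
  C: 8
  H: 18
  O: 2
Molecular formula: C8H18O2.
Molar mass = 146.230 g/mol.
Mass from C: 8 × 12.011 = 96.088 g/mol.
%C = 96.088 / 146.230 × 100 = 65.71%.

65.71%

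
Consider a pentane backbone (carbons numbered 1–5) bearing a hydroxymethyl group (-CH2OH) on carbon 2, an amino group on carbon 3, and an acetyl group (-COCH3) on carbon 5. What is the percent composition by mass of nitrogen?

8.80%

Atom tally by fragment:
  CH3 → C:1 H:3
  CH(CH2OH) → C:2 H:4 O:1
  CH(NH2) → C:1 H:3 N:1
  CH2 → C:1 H:2
  CH2COCH3 → C:3 H:5 O:1
Element totals:
  C: 8
  H: 17
  N: 1
  O: 2
Molecular formula: C8H17NO2.
Molar mass = 159.229 g/mol.
Mass from N: 1 × 14.007 = 14.007 g/mol.
%N = 14.007 / 159.229 × 100 = 8.80%.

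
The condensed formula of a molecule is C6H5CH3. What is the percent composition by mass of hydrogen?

8.75%

Atom tally by fragment:
  benzene ring core → C:6 H:6
  (− 1 ring H displaced by substituents)
  + CH3 → C:1 H:3
Element totals:
  C: 7
  H: 8
Molecular formula: C7H8.
Molar mass = 92.141 g/mol.
Mass from H: 8 × 1.008 = 8.064 g/mol.
%H = 8.064 / 92.141 × 100 = 8.75%.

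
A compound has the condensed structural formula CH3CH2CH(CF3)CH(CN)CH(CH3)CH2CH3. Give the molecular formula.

Element totals:
  C: 10
  H: 16
  F: 3
  N: 1

C10H16F3N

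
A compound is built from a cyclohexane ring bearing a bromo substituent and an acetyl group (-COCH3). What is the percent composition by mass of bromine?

38.96%

Atom tally by fragment:
  cyclohexane ring core → C:6 H:12
  (− 2 ring H displaced by substituents)
  + Br → Br:1
  + COCH3 → C:2 H:3 O:1
Element totals:
  C: 8
  H: 13
  Br: 1
  O: 1
Molecular formula: C8H13BrO.
Molar mass = 205.095 g/mol.
Mass from Br: 1 × 79.904 = 79.904 g/mol.
%Br = 79.904 / 205.095 × 100 = 38.96%.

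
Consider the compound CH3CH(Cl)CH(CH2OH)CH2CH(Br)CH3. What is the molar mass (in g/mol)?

229.54 g/mol

Element totals:
  C: 7
  H: 14
  Br: 1
  Cl: 1
  O: 1
Molecular formula: C7H14BrClO.
  M = 7(12.011) + 14(1.008) + 79.904 + 35.45 + 15.999
    = 84.077 + 14.112 + 79.904 + 35.450 + 15.999 = 229.542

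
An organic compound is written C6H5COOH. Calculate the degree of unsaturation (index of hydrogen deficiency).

5

Element totals:
  C: 7
  H: 6
  O: 2
Molecular formula: C7H6O2.
DoU = (2C + 2 + N − H − X) / 2 = (2·7 + 2 + 0 − 6 − 0) / 2 = 5.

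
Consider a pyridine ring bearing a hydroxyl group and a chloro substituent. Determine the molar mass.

Atom tally by fragment:
  pyridine ring core → C:5 H:5 N:1
  (− 2 ring H displaced by substituents)
  + OH → O:1 H:1
  + Cl → Cl:1
Element totals:
  C: 5
  H: 4
  Cl: 1
  N: 1
  O: 1
Molecular formula: C5H4ClNO.
  M = 5(12.011) + 4(1.008) + 35.45 + 14.007 + 15.999
    = 60.055 + 4.032 + 35.450 + 14.007 + 15.999 = 129.543

129.54 g/mol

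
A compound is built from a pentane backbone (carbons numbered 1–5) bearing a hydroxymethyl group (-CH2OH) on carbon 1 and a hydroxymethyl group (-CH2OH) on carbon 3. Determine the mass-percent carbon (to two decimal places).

63.60%

Atom tally by fragment:
  HOCH2CH2 → C:2 H:5 O:1
  CH2 → C:1 H:2
  CH(CH2OH) → C:2 H:4 O:1
  CH2 → C:1 H:2
  CH3 → C:1 H:3
Element totals:
  C: 7
  H: 16
  O: 2
Molecular formula: C7H16O2.
Molar mass = 132.203 g/mol.
Mass from C: 7 × 12.011 = 84.077 g/mol.
%C = 84.077 / 132.203 × 100 = 63.60%.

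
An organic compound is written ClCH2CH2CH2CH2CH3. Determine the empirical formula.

Atom tally by fragment:
  ClCH2 → C:1 H:2 Cl:1
  CH2 → C:1 H:2
  CH2 → C:1 H:2
  CH2 → C:1 H:2
  CH3 → C:1 H:3
Element totals:
  C: 5
  H: 11
  Cl: 1
Molecular formula: C5H11Cl.
gcd of subscripts (5, 1, 11) = 1, so the empirical formula equals the molecular formula.

C5H11Cl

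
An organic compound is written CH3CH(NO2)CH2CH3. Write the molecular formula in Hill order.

Atom tally by fragment:
  CH3 → C:1 H:3
  CH(NO2) → C:1 H:1 N:1 O:2
  CH2 → C:1 H:2
  CH3 → C:1 H:3
Element totals:
  C: 4
  H: 9
  N: 1
  O: 2

C4H9NO2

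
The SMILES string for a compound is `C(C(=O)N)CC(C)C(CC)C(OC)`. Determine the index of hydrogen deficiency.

1

Atom tally by fragment:
  H2NOCCH2 → C:2 H:4 O:1 N:1
  CH2 → C:1 H:2
  CH(CH3) → C:2 H:4
  CH(C2H5) → C:3 H:6
  CH2OCH3 → C:2 H:5 O:1
Element totals:
  C: 10
  H: 21
  N: 1
  O: 2
Molecular formula: C10H21NO2.
DoU = (2C + 2 + N − H − X) / 2 = (2·10 + 2 + 1 − 21 − 0) / 2 = 1.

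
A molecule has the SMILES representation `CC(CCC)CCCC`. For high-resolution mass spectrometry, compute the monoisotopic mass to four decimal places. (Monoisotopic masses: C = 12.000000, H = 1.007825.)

Atom tally by fragment:
  CH3 → C:1 H:3
  CH(CH2CH2CH3) → C:4 H:8
  CH2 → C:1 H:2
  CH2 → C:1 H:2
  CH2 → C:1 H:2
  CH3 → C:1 H:3
Element totals:
  C: 9
  H: 20
Molecular formula: C9H20.
  M = 9(12.0) + 20(1.007825)
    = 108.000000 + 20.156500 = 128.156500

128.1565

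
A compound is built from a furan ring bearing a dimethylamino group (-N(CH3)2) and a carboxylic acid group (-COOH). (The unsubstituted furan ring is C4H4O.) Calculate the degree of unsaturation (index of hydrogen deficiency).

4

Atom tally by fragment:
  furan ring core → C:4 H:4 O:1
  (− 2 ring H displaced by substituents)
  + N(CH3)2 → N:1 C:2 H:6
  + COOH → C:1 H:1 O:2
Element totals:
  C: 7
  H: 9
  N: 1
  O: 3
Molecular formula: C7H9NO3.
DoU = (2C + 2 + N − H − X) / 2 = (2·7 + 2 + 1 − 9 − 0) / 2 = 4.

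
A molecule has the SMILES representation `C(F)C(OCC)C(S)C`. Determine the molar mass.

Atom tally by fragment:
  FCH2 → C:1 H:2 F:1
  CH(OC2H5) → C:3 H:6 O:1
  CH(SH) → C:1 H:2 S:1
  CH3 → C:1 H:3
Element totals:
  C: 6
  H: 13
  F: 1
  O: 1
  S: 1
Molecular formula: C6H13FOS.
  M = 6(12.011) + 13(1.008) + 18.998 + 15.999 + 32.06
    = 72.066 + 13.104 + 18.998 + 15.999 + 32.060 = 152.227

152.23 g/mol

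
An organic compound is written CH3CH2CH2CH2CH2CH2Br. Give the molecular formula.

C6H13Br

Element totals:
  C: 6
  H: 13
  Br: 1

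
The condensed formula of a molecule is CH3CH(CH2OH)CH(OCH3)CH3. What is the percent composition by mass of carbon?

Element totals:
  C: 6
  H: 14
  O: 2
Molecular formula: C6H14O2.
Molar mass = 118.176 g/mol.
Mass from C: 6 × 12.011 = 72.066 g/mol.
%C = 72.066 / 118.176 × 100 = 60.98%.

60.98%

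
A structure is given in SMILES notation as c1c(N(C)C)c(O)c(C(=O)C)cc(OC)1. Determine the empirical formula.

C11H15NO3

Atom tally by fragment:
  benzene ring core → C:6 H:6
  (− 4 ring H displaced by substituents)
  + N(CH3)2 → N:1 C:2 H:6
  + OH → O:1 H:1
  + COCH3 → C:2 H:3 O:1
  + OCH3 → C:1 H:3 O:1
Element totals:
  C: 11
  H: 15
  N: 1
  O: 3
Molecular formula: C11H15NO3.
gcd of subscripts (11, 15, 1, 3) = 1, so the empirical formula equals the molecular formula.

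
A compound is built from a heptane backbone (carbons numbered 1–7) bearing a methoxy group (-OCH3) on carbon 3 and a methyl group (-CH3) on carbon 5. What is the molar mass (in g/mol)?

144.26 g/mol

Atom tally by fragment:
  CH3 → C:1 H:3
  CH2 → C:1 H:2
  CH(OCH3) → C:2 H:4 O:1
  CH2 → C:1 H:2
  CH(CH3) → C:2 H:4
  CH2 → C:1 H:2
  CH3 → C:1 H:3
Element totals:
  C: 9
  H: 20
  O: 1
Molecular formula: C9H20O.
  M = 9(12.011) + 20(1.008) + 15.999
    = 108.099 + 20.160 + 15.999 = 144.258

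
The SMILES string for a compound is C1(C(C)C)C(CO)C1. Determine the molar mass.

Atom tally by fragment:
  cyclopropane ring core → C:3 H:6
  (− 2 ring H displaced by substituents)
  + CH(CH3)2 → C:3 H:7
  + CH2OH → C:1 H:3 O:1
Element totals:
  C: 7
  H: 14
  O: 1
Molecular formula: C7H14O.
  M = 7(12.011) + 14(1.008) + 15.999
    = 84.077 + 14.112 + 15.999 = 114.188

114.19 g/mol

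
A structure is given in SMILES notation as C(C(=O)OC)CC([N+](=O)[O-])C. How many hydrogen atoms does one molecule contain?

11

Atom tally by fragment:
  CH3OOCCH2 → C:3 H:5 O:2
  CH2 → C:1 H:2
  CH(NO2) → C:1 H:1 N:1 O:2
  CH3 → C:1 H:3
Element totals:
  C: 6
  H: 11
  N: 1
  O: 4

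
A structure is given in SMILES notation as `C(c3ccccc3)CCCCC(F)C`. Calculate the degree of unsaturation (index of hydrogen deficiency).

Atom tally by fragment:
  C6H5CH2 → C:7 H:7
  CH2 → C:1 H:2
  CH2 → C:1 H:2
  CH2 → C:1 H:2
  CH2 → C:1 H:2
  CH(F) → C:1 H:1 F:1
  CH3 → C:1 H:3
Element totals:
  C: 13
  H: 19
  F: 1
Molecular formula: C13H19F.
DoU = (2C + 2 + N − H − X) / 2 = (2·13 + 2 + 0 − 19 − 1) / 2 = 4.

4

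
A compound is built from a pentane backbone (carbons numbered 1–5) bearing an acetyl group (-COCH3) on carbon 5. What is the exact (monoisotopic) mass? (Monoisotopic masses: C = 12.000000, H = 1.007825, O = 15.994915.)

114.1045

Atom tally by fragment:
  CH3 → C:1 H:3
  CH2 → C:1 H:2
  CH2 → C:1 H:2
  CH2 → C:1 H:2
  CH2COCH3 → C:3 H:5 O:1
Element totals:
  C: 7
  H: 14
  O: 1
Molecular formula: C7H14O.
  M = 7(12.0) + 14(1.007825) + 15.994915
    = 84.000000 + 14.109550 + 15.994915 = 114.104465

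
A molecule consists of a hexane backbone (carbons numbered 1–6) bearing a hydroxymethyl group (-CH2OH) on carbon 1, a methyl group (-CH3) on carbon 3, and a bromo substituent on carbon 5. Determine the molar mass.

209.13 g/mol

Atom tally by fragment:
  HOCH2CH2 → C:2 H:5 O:1
  CH2 → C:1 H:2
  CH(CH3) → C:2 H:4
  CH2 → C:1 H:2
  CH(Br) → C:1 H:1 Br:1
  CH3 → C:1 H:3
Element totals:
  C: 8
  H: 17
  Br: 1
  O: 1
Molecular formula: C8H17BrO.
  M = 8(12.011) + 17(1.008) + 79.904 + 15.999
    = 96.088 + 17.136 + 79.904 + 15.999 = 209.127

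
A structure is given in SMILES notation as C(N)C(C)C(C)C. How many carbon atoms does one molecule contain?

6

Atom tally by fragment:
  H2NCH2 → C:1 H:4 N:1
  CH(CH3) → C:2 H:4
  CH(CH3) → C:2 H:4
  CH3 → C:1 H:3
Element totals:
  C: 6
  H: 15
  N: 1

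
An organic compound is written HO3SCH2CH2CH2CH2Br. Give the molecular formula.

C4H9BrO3S

Element totals:
  C: 4
  H: 9
  Br: 1
  O: 3
  S: 1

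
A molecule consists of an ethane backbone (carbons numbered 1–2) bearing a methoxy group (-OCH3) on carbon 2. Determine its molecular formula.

C3H8O

Atom tally by fragment:
  CH3 → C:1 H:3
  CH2OCH3 → C:2 H:5 O:1
Element totals:
  C: 3
  H: 8
  O: 1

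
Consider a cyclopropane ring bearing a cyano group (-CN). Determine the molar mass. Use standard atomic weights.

67.09 g/mol

Atom tally by fragment:
  cyclopropane ring core → C:3 H:6
  (− 1 ring H displaced by substituents)
  + CN → C:1 N:1
Element totals:
  C: 4
  H: 5
  N: 1
Molecular formula: C4H5N.
  M = 4(12.011) + 5(1.008) + 14.007
    = 48.044 + 5.040 + 14.007 = 67.091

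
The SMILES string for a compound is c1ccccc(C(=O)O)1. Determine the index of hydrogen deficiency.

5

Atom tally by fragment:
  benzene ring core → C:6 H:6
  (− 1 ring H displaced by substituents)
  + COOH → C:1 H:1 O:2
Element totals:
  C: 7
  H: 6
  O: 2
Molecular formula: C7H6O2.
DoU = (2C + 2 + N − H − X) / 2 = (2·7 + 2 + 0 − 6 − 0) / 2 = 5.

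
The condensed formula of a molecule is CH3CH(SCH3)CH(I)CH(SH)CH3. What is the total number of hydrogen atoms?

13

Atom tally by fragment:
  CH3 → C:1 H:3
  CH(SCH3) → C:2 H:4 S:1
  CH(I) → C:1 H:1 I:1
  CH(SH) → C:1 H:2 S:1
  CH3 → C:1 H:3
Element totals:
  C: 6
  H: 13
  I: 1
  S: 2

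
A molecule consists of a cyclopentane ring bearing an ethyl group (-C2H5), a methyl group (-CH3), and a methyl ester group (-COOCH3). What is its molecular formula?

C10H18O2

Atom tally by fragment:
  cyclopentane ring core → C:5 H:10
  (− 3 ring H displaced by substituents)
  + C2H5 → C:2 H:5
  + CH3 → C:1 H:3
  + COOCH3 → C:2 H:3 O:2
Element totals:
  C: 10
  H: 18
  O: 2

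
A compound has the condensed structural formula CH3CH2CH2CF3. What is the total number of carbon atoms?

Atom tally by fragment:
  CH3 → C:1 H:3
  CH2 → C:1 H:2
  CH2CF3 → C:2 H:2 F:3
Element totals:
  C: 4
  H: 7
  F: 3

4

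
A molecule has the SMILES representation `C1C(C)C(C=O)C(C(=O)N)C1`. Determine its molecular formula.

C8H13NO2

Atom tally by fragment:
  cyclopentane ring core → C:5 H:10
  (− 3 ring H displaced by substituents)
  + CH3 → C:1 H:3
  + CHO → C:1 H:1 O:1
  + CONH2 → C:1 H:2 O:1 N:1
Element totals:
  C: 8
  H: 13
  N: 1
  O: 2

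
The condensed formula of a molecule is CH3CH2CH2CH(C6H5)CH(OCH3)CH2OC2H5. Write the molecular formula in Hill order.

Atom tally by fragment:
  CH3 → C:1 H:3
  CH2 → C:1 H:2
  CH2 → C:1 H:2
  CH(C6H5) → C:7 H:6
  CH(OCH3) → C:2 H:4 O:1
  CH2OC2H5 → C:3 H:7 O:1
Element totals:
  C: 15
  H: 24
  O: 2

C15H24O2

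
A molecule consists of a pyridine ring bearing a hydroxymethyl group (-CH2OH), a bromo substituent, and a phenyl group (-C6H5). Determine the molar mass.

264.12 g/mol

Atom tally by fragment:
  pyridine ring core → C:5 H:5 N:1
  (− 3 ring H displaced by substituents)
  + CH2OH → C:1 H:3 O:1
  + Br → Br:1
  + C6H5 → C:6 H:5
Element totals:
  C: 12
  H: 10
  Br: 1
  N: 1
  O: 1
Molecular formula: C12H10BrNO.
  M = 12(12.011) + 10(1.008) + 79.904 + 14.007 + 15.999
    = 144.132 + 10.080 + 79.904 + 14.007 + 15.999 = 264.122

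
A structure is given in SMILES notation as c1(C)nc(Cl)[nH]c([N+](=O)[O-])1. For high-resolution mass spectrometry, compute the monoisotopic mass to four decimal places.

160.9992

Atom tally by fragment:
  imidazole ring core → C:3 H:4 N:2
  (− 3 ring H displaced by substituents)
  + CH3 → C:1 H:3
  + Cl → Cl:1
  + NO2 → N:1 O:2
Element totals:
  C: 4
  H: 4
  Cl: 1
  N: 3
  O: 2
Molecular formula: C4H4ClN3O2.
  M = 4(12.0) + 4(1.007825) + 34.968853 + 3(14.003074) + 2(15.994915)
    = 48.000000 + 4.031300 + 34.968853 + 42.009222 + 31.989830 = 160.999205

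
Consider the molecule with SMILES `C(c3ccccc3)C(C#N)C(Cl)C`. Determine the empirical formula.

C11H12ClN

Atom tally by fragment:
  C6H5CH2 → C:7 H:7
  CH(CN) → C:2 H:1 N:1
  CH(Cl) → C:1 H:1 Cl:1
  CH3 → C:1 H:3
Element totals:
  C: 11
  H: 12
  Cl: 1
  N: 1
Molecular formula: C11H12ClN.
gcd of subscripts (11, 1, 12, 1) = 1, so the empirical formula equals the molecular formula.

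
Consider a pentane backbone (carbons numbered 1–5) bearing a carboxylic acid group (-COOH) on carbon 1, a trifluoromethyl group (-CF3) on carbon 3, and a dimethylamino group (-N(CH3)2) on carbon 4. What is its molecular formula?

Atom tally by fragment:
  HOOCCH2 → C:2 H:3 O:2
  CH2 → C:1 H:2
  CH(CF3) → C:2 H:1 F:3
  CH(N(CH3)2) → C:3 H:7 N:1
  CH3 → C:1 H:3
Element totals:
  C: 9
  H: 16
  F: 3
  N: 1
  O: 2

C9H16F3NO2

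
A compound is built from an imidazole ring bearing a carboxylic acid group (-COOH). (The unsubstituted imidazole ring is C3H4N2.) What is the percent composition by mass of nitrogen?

Atom tally by fragment:
  imidazole ring core → C:3 H:4 N:2
  (− 1 ring H displaced by substituents)
  + COOH → C:1 H:1 O:2
Element totals:
  C: 4
  H: 4
  N: 2
  O: 2
Molecular formula: C4H4N2O2.
Molar mass = 112.088 g/mol.
Mass from N: 2 × 14.007 = 28.014 g/mol.
%N = 28.014 / 112.088 × 100 = 24.99%.

24.99%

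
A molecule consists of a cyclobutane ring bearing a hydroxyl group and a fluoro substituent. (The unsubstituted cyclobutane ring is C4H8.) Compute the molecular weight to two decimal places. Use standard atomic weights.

Atom tally by fragment:
  cyclobutane ring core → C:4 H:8
  (− 2 ring H displaced by substituents)
  + OH → O:1 H:1
  + F → F:1
Element totals:
  C: 4
  H: 7
  F: 1
  O: 1
Molecular formula: C4H7FO.
  M = 4(12.011) + 7(1.008) + 18.998 + 15.999
    = 48.044 + 7.056 + 18.998 + 15.999 = 90.097

90.10 g/mol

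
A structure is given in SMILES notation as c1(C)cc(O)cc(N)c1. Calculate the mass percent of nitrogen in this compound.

11.37%

Atom tally by fragment:
  benzene ring core → C:6 H:6
  (− 3 ring H displaced by substituents)
  + CH3 → C:1 H:3
  + OH → O:1 H:1
  + NH2 → N:1 H:2
Element totals:
  C: 7
  H: 9
  N: 1
  O: 1
Molecular formula: C7H9NO.
Molar mass = 123.155 g/mol.
Mass from N: 1 × 14.007 = 14.007 g/mol.
%N = 14.007 / 123.155 × 100 = 11.37%.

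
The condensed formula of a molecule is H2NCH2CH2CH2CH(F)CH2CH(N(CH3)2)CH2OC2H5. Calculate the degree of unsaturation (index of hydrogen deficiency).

Element totals:
  C: 11
  H: 25
  F: 1
  N: 2
  O: 1
Molecular formula: C11H25FN2O.
DoU = (2C + 2 + N − H − X) / 2 = (2·11 + 2 + 2 − 25 − 1) / 2 = 0.

0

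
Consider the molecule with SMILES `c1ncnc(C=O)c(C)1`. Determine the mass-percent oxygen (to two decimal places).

13.10%

Atom tally by fragment:
  pyrimidine ring core → C:4 H:4 N:2
  (− 2 ring H displaced by substituents)
  + CHO → C:1 H:1 O:1
  + CH3 → C:1 H:3
Element totals:
  C: 6
  H: 6
  N: 2
  O: 1
Molecular formula: C6H6N2O.
Molar mass = 122.127 g/mol.
Mass from O: 1 × 15.999 = 15.999 g/mol.
%O = 15.999 / 122.127 × 100 = 13.10%.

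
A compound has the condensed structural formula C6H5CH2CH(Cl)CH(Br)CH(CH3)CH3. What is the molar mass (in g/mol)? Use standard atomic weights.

275.61 g/mol

Atom tally by fragment:
  C6H5CH2 → C:7 H:7
  CH(Cl) → C:1 H:1 Cl:1
  CH(Br) → C:1 H:1 Br:1
  CH(CH3) → C:2 H:4
  CH3 → C:1 H:3
Element totals:
  C: 12
  H: 16
  Br: 1
  Cl: 1
Molecular formula: C12H16BrCl.
  M = 12(12.011) + 16(1.008) + 79.904 + 35.45
    = 144.132 + 16.128 + 79.904 + 35.450 = 275.614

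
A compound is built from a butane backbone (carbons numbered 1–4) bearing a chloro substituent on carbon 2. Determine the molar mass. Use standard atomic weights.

Atom tally by fragment:
  CH3 → C:1 H:3
  CH(Cl) → C:1 H:1 Cl:1
  CH2 → C:1 H:2
  CH3 → C:1 H:3
Element totals:
  C: 4
  H: 9
  Cl: 1
Molecular formula: C4H9Cl.
  M = 4(12.011) + 9(1.008) + 35.45
    = 48.044 + 9.072 + 35.450 = 92.566

92.57 g/mol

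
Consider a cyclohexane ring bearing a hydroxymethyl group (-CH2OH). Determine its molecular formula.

Atom tally by fragment:
  cyclohexane ring core → C:6 H:12
  (− 1 ring H displaced by substituents)
  + CH2OH → C:1 H:3 O:1
Element totals:
  C: 7
  H: 14
  O: 1

C7H14O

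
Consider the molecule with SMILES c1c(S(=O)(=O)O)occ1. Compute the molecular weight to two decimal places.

148.13 g/mol

Atom tally by fragment:
  furan ring core → C:4 H:4 O:1
  (− 1 ring H displaced by substituents)
  + SO3H → S:1 O:3 H:1
Element totals:
  C: 4
  H: 4
  O: 4
  S: 1
Molecular formula: C4H4O4S.
  M = 4(12.011) + 4(1.008) + 4(15.999) + 32.06
    = 48.044 + 4.032 + 63.996 + 32.060 = 148.132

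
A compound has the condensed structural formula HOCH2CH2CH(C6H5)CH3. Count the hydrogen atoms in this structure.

Atom tally by fragment:
  HOCH2 → C:1 H:3 O:1
  CH2 → C:1 H:2
  CH(C6H5) → C:7 H:6
  CH3 → C:1 H:3
Element totals:
  C: 10
  H: 14
  O: 1

14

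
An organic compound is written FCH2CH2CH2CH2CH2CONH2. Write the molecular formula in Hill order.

Atom tally by fragment:
  FCH2 → C:1 H:2 F:1
  CH2 → C:1 H:2
  CH2 → C:1 H:2
  CH2 → C:1 H:2
  CH2CONH2 → C:2 H:4 O:1 N:1
Element totals:
  C: 6
  H: 12
  F: 1
  N: 1
  O: 1

C6H12FNO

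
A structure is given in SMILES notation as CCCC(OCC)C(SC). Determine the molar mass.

162.29 g/mol

Atom tally by fragment:
  CH3 → C:1 H:3
  CH2 → C:1 H:2
  CH2 → C:1 H:2
  CH(OC2H5) → C:3 H:6 O:1
  CH2SCH3 → C:2 H:5 S:1
Element totals:
  C: 8
  H: 18
  O: 1
  S: 1
Molecular formula: C8H18OS.
  M = 8(12.011) + 18(1.008) + 15.999 + 32.06
    = 96.088 + 18.144 + 15.999 + 32.060 = 162.291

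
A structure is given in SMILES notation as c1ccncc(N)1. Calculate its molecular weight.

Atom tally by fragment:
  pyridine ring core → C:5 H:5 N:1
  (− 1 ring H displaced by substituents)
  + NH2 → N:1 H:2
Element totals:
  C: 5
  H: 6
  N: 2
Molecular formula: C5H6N2.
  M = 5(12.011) + 6(1.008) + 2(14.007)
    = 60.055 + 6.048 + 28.014 = 94.117

94.12 g/mol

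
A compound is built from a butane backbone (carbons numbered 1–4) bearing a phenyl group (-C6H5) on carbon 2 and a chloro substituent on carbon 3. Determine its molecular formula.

C10H13Cl

Atom tally by fragment:
  CH3 → C:1 H:3
  CH(C6H5) → C:7 H:6
  CH(Cl) → C:1 H:1 Cl:1
  CH3 → C:1 H:3
Element totals:
  C: 10
  H: 13
  Cl: 1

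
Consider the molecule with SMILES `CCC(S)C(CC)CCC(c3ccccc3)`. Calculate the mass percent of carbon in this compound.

Atom tally by fragment:
  CH3 → C:1 H:3
  CH2 → C:1 H:2
  CH(SH) → C:1 H:2 S:1
  CH(C2H5) → C:3 H:6
  CH2 → C:1 H:2
  CH2 → C:1 H:2
  CH2C6H5 → C:7 H:7
Element totals:
  C: 15
  H: 24
  S: 1
Molecular formula: C15H24S.
Molar mass = 236.417 g/mol.
Mass from C: 15 × 12.011 = 180.165 g/mol.
%C = 180.165 / 236.417 × 100 = 76.21%.

76.21%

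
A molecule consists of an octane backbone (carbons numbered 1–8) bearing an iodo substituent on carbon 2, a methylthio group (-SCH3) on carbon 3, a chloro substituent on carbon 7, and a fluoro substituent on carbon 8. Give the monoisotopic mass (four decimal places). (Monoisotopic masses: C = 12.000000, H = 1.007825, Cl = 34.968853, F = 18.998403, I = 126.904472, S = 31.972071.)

Atom tally by fragment:
  CH3 → C:1 H:3
  CH(I) → C:1 H:1 I:1
  CH(SCH3) → C:2 H:4 S:1
  CH2 → C:1 H:2
  CH2 → C:1 H:2
  CH2 → C:1 H:2
  CH(Cl) → C:1 H:1 Cl:1
  CH2F → C:1 H:2 F:1
Element totals:
  C: 9
  H: 17
  Cl: 1
  F: 1
  I: 1
  S: 1
Molecular formula: C9H17ClFIS.
  M = 9(12.0) + 17(1.007825) + 34.968853 + 18.998403 + 126.904472 + 31.972071
    = 108.000000 + 17.133025 + 34.968853 + 18.998403 + 126.904472 + 31.972071 = 337.976824

337.9768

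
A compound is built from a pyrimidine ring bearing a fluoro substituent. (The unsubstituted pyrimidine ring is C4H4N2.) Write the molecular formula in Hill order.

Atom tally by fragment:
  pyrimidine ring core → C:4 H:4 N:2
  (− 1 ring H displaced by substituents)
  + F → F:1
Element totals:
  C: 4
  H: 3
  F: 1
  N: 2

C4H3FN2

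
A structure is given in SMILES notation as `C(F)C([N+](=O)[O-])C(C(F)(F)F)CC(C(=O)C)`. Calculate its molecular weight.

245.17 g/mol

Atom tally by fragment:
  FCH2 → C:1 H:2 F:1
  CH(NO2) → C:1 H:1 N:1 O:2
  CH(CF3) → C:2 H:1 F:3
  CH2 → C:1 H:2
  CH2COCH3 → C:3 H:5 O:1
Element totals:
  C: 8
  H: 11
  F: 4
  N: 1
  O: 3
Molecular formula: C8H11F4NO3.
  M = 8(12.011) + 11(1.008) + 4(18.998) + 14.007 + 3(15.999)
    = 96.088 + 11.088 + 75.992 + 14.007 + 47.997 = 245.172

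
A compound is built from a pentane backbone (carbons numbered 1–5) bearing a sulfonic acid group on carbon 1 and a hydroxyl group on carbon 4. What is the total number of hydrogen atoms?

12

Atom tally by fragment:
  HO3SCH2 → C:1 H:3 S:1 O:3
  CH2 → C:1 H:2
  CH2 → C:1 H:2
  CH(OH) → C:1 H:2 O:1
  CH3 → C:1 H:3
Element totals:
  C: 5
  H: 12
  O: 4
  S: 1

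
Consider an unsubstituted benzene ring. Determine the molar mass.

Atom tally by fragment:
  benzene ring core → C:6 H:6
Element totals:
  C: 6
  H: 6
Molecular formula: C6H6.
  M = 6(12.011) + 6(1.008)
    = 72.066 + 6.048 = 78.114

78.11 g/mol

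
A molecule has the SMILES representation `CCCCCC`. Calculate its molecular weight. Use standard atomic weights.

86.18 g/mol

Atom tally by fragment:
  CH3 → C:1 H:3
  CH2 → C:1 H:2
  CH2 → C:1 H:2
  CH2 → C:1 H:2
  CH2 → C:1 H:2
  CH3 → C:1 H:3
Element totals:
  C: 6
  H: 14
Molecular formula: C6H14.
  M = 6(12.011) + 14(1.008)
    = 72.066 + 14.112 = 86.178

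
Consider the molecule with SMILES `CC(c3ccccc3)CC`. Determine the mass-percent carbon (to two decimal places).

Atom tally by fragment:
  CH3 → C:1 H:3
  CH(C6H5) → C:7 H:6
  CH2 → C:1 H:2
  CH3 → C:1 H:3
Element totals:
  C: 10
  H: 14
Molecular formula: C10H14.
Molar mass = 134.222 g/mol.
Mass from C: 10 × 12.011 = 120.110 g/mol.
%C = 120.110 / 134.222 × 100 = 89.49%.

89.49%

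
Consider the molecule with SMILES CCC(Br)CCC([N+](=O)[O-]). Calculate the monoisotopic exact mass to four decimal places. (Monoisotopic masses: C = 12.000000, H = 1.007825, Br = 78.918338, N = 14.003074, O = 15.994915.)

Atom tally by fragment:
  CH3 → C:1 H:3
  CH2 → C:1 H:2
  CH(Br) → C:1 H:1 Br:1
  CH2 → C:1 H:2
  CH2 → C:1 H:2
  CH2NO2 → C:1 H:2 N:1 O:2
Element totals:
  C: 6
  H: 12
  Br: 1
  N: 1
  O: 2
Molecular formula: C6H12BrNO2.
  M = 6(12.0) + 12(1.007825) + 78.918338 + 14.003074 + 2(15.994915)
    = 72.000000 + 12.093900 + 78.918338 + 14.003074 + 31.989830 = 209.005142

209.0051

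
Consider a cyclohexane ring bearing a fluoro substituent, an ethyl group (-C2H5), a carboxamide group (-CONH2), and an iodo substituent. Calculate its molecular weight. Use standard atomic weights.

Atom tally by fragment:
  cyclohexane ring core → C:6 H:12
  (− 4 ring H displaced by substituents)
  + F → F:1
  + C2H5 → C:2 H:5
  + CONH2 → C:1 H:2 O:1 N:1
  + I → I:1
Element totals:
  C: 9
  H: 15
  F: 1
  I: 1
  N: 1
  O: 1
Molecular formula: C9H15FINO.
  M = 9(12.011) + 15(1.008) + 18.998 + 126.904 + 14.007 + 15.999
    = 108.099 + 15.120 + 18.998 + 126.904 + 14.007 + 15.999 = 299.127

299.13 g/mol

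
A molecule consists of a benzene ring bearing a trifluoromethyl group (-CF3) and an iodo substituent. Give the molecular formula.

Atom tally by fragment:
  benzene ring core → C:6 H:6
  (− 2 ring H displaced by substituents)
  + CF3 → C:1 F:3
  + I → I:1
Element totals:
  C: 7
  H: 4
  F: 3
  I: 1

C7H4F3I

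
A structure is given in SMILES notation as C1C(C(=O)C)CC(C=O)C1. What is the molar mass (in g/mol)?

Atom tally by fragment:
  cyclopentane ring core → C:5 H:10
  (− 2 ring H displaced by substituents)
  + COCH3 → C:2 H:3 O:1
  + CHO → C:1 H:1 O:1
Element totals:
  C: 8
  H: 12
  O: 2
Molecular formula: C8H12O2.
  M = 8(12.011) + 12(1.008) + 2(15.999)
    = 96.088 + 12.096 + 31.998 = 140.182

140.18 g/mol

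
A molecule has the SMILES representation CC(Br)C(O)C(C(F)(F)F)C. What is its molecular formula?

C6H10BrF3O

Atom tally by fragment:
  CH3 → C:1 H:3
  CH(Br) → C:1 H:1 Br:1
  CH(OH) → C:1 H:2 O:1
  CH(CF3) → C:2 H:1 F:3
  CH3 → C:1 H:3
Element totals:
  C: 6
  H: 10
  Br: 1
  F: 3
  O: 1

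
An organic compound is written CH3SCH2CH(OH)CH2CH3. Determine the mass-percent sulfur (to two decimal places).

Element totals:
  C: 5
  H: 12
  O: 1
  S: 1
Molecular formula: C5H12OS.
Molar mass = 120.210 g/mol.
Mass from S: 1 × 32.06 = 32.060 g/mol.
%S = 32.060 / 120.210 × 100 = 26.67%.

26.67%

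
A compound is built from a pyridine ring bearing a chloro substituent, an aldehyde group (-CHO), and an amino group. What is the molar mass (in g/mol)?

Atom tally by fragment:
  pyridine ring core → C:5 H:5 N:1
  (− 3 ring H displaced by substituents)
  + Cl → Cl:1
  + CHO → C:1 H:1 O:1
  + NH2 → N:1 H:2
Element totals:
  C: 6
  H: 5
  Cl: 1
  N: 2
  O: 1
Molecular formula: C6H5ClN2O.
  M = 6(12.011) + 5(1.008) + 35.45 + 2(14.007) + 15.999
    = 72.066 + 5.040 + 35.450 + 28.014 + 15.999 = 156.569

156.57 g/mol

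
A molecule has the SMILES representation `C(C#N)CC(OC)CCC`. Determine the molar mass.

Atom tally by fragment:
  NCCH2 → C:2 H:2 N:1
  CH2 → C:1 H:2
  CH(OCH3) → C:2 H:4 O:1
  CH2 → C:1 H:2
  CH2 → C:1 H:2
  CH3 → C:1 H:3
Element totals:
  C: 8
  H: 15
  N: 1
  O: 1
Molecular formula: C8H15NO.
  M = 8(12.011) + 15(1.008) + 14.007 + 15.999
    = 96.088 + 15.120 + 14.007 + 15.999 = 141.214

141.21 g/mol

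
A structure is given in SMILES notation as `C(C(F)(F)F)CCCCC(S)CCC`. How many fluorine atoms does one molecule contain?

3

Atom tally by fragment:
  F3CCH2 → C:2 H:2 F:3
  CH2 → C:1 H:2
  CH2 → C:1 H:2
  CH2 → C:1 H:2
  CH2 → C:1 H:2
  CH(SH) → C:1 H:2 S:1
  CH2 → C:1 H:2
  CH2 → C:1 H:2
  CH3 → C:1 H:3
Element totals:
  C: 10
  H: 19
  F: 3
  S: 1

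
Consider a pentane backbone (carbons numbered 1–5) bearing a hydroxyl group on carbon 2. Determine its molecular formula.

C5H12O

Atom tally by fragment:
  CH3 → C:1 H:3
  CH(OH) → C:1 H:2 O:1
  CH2 → C:1 H:2
  CH2 → C:1 H:2
  CH3 → C:1 H:3
Element totals:
  C: 5
  H: 12
  O: 1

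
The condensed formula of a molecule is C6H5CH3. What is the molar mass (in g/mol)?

92.14 g/mol

Element totals:
  C: 7
  H: 8
Molecular formula: C7H8.
  M = 7(12.011) + 8(1.008)
    = 84.077 + 8.064 = 92.141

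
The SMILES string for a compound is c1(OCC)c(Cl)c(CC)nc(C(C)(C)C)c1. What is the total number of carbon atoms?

13

Atom tally by fragment:
  pyridine ring core → C:5 H:5 N:1
  (− 4 ring H displaced by substituents)
  + OC2H5 → C:2 H:5 O:1
  + Cl → Cl:1
  + C2H5 → C:2 H:5
  + C(CH3)3 → C:4 H:9
Element totals:
  C: 13
  H: 20
  Cl: 1
  N: 1
  O: 1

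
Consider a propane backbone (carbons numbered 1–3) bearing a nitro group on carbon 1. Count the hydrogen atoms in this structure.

7

Atom tally by fragment:
  O2NCH2 → C:1 H:2 N:1 O:2
  CH2 → C:1 H:2
  CH3 → C:1 H:3
Element totals:
  C: 3
  H: 7
  N: 1
  O: 2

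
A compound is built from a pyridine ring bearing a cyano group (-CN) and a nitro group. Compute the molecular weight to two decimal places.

Atom tally by fragment:
  pyridine ring core → C:5 H:5 N:1
  (− 2 ring H displaced by substituents)
  + CN → C:1 N:1
  + NO2 → N:1 O:2
Element totals:
  C: 6
  H: 3
  N: 3
  O: 2
Molecular formula: C6H3N3O2.
  M = 6(12.011) + 3(1.008) + 3(14.007) + 2(15.999)
    = 72.066 + 3.024 + 42.021 + 31.998 = 149.109

149.11 g/mol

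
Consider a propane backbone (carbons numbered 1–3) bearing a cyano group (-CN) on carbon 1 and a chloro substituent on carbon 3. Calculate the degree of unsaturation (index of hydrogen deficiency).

Atom tally by fragment:
  NCCH2 → C:2 H:2 N:1
  CH2 → C:1 H:2
  CH2Cl → C:1 H:2 Cl:1
Element totals:
  C: 4
  H: 6
  Cl: 1
  N: 1
Molecular formula: C4H6ClN.
DoU = (2C + 2 + N − H − X) / 2 = (2·4 + 2 + 1 − 6 − 1) / 2 = 2.

2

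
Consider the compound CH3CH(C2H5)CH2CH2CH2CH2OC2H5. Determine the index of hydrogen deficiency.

Element totals:
  C: 10
  H: 22
  O: 1
Molecular formula: C10H22O.
DoU = (2C + 2 + N − H − X) / 2 = (2·10 + 2 + 0 − 22 − 0) / 2 = 0.

0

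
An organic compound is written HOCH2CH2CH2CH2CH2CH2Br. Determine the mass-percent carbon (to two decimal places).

39.80%

Atom tally by fragment:
  HOCH2CH2 → C:2 H:5 O:1
  CH2 → C:1 H:2
  CH2 → C:1 H:2
  CH2 → C:1 H:2
  CH2Br → C:1 H:2 Br:1
Element totals:
  C: 6
  H: 13
  Br: 1
  O: 1
Molecular formula: C6H13BrO.
Molar mass = 181.073 g/mol.
Mass from C: 6 × 12.011 = 72.066 g/mol.
%C = 72.066 / 181.073 × 100 = 39.80%.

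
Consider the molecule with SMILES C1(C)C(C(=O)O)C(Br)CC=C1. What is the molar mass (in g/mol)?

Atom tally by fragment:
  cyclohexene ring core → C:6 H:10
  (− 3 ring H displaced by substituents)
  + CH3 → C:1 H:3
  + COOH → C:1 H:1 O:2
  + Br → Br:1
Element totals:
  C: 8
  H: 11
  Br: 1
  O: 2
Molecular formula: C8H11BrO2.
  M = 8(12.011) + 11(1.008) + 79.904 + 2(15.999)
    = 96.088 + 11.088 + 79.904 + 31.998 = 219.078

219.08 g/mol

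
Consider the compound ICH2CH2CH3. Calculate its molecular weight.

169.99 g/mol

Element totals:
  C: 3
  H: 7
  I: 1
Molecular formula: C3H7I.
  M = 3(12.011) + 7(1.008) + 126.904
    = 36.033 + 7.056 + 126.904 = 169.993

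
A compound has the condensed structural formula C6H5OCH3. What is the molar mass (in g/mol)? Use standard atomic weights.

108.14 g/mol

Element totals:
  C: 7
  H: 8
  O: 1
Molecular formula: C7H8O.
  M = 7(12.011) + 8(1.008) + 15.999
    = 84.077 + 8.064 + 15.999 = 108.140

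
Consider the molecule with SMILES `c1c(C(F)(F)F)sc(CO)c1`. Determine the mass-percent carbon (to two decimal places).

39.56%

Atom tally by fragment:
  thiophene ring core → C:4 H:4 S:1
  (− 2 ring H displaced by substituents)
  + CF3 → C:1 F:3
  + CH2OH → C:1 H:3 O:1
Element totals:
  C: 6
  H: 5
  F: 3
  O: 1
  S: 1
Molecular formula: C6H5F3OS.
Molar mass = 182.159 g/mol.
Mass from C: 6 × 12.011 = 72.066 g/mol.
%C = 72.066 / 182.159 × 100 = 39.56%.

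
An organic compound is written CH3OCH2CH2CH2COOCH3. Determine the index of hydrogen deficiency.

1

Atom tally by fragment:
  CH3OCH2 → C:2 H:5 O:1
  CH2 → C:1 H:2
  CH2COOCH3 → C:3 H:5 O:2
Element totals:
  C: 6
  H: 12
  O: 3
Molecular formula: C6H12O3.
DoU = (2C + 2 + N − H − X) / 2 = (2·6 + 2 + 0 − 12 − 0) / 2 = 1.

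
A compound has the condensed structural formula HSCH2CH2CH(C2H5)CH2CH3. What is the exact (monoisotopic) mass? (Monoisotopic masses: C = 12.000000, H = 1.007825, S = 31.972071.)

132.0973

Atom tally by fragment:
  HSCH2 → C:1 H:3 S:1
  CH2 → C:1 H:2
  CH(C2H5) → C:3 H:6
  CH2 → C:1 H:2
  CH3 → C:1 H:3
Element totals:
  C: 7
  H: 16
  S: 1
Molecular formula: C7H16S.
  M = 7(12.0) + 16(1.007825) + 31.972071
    = 84.000000 + 16.125200 + 31.972071 = 132.097271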